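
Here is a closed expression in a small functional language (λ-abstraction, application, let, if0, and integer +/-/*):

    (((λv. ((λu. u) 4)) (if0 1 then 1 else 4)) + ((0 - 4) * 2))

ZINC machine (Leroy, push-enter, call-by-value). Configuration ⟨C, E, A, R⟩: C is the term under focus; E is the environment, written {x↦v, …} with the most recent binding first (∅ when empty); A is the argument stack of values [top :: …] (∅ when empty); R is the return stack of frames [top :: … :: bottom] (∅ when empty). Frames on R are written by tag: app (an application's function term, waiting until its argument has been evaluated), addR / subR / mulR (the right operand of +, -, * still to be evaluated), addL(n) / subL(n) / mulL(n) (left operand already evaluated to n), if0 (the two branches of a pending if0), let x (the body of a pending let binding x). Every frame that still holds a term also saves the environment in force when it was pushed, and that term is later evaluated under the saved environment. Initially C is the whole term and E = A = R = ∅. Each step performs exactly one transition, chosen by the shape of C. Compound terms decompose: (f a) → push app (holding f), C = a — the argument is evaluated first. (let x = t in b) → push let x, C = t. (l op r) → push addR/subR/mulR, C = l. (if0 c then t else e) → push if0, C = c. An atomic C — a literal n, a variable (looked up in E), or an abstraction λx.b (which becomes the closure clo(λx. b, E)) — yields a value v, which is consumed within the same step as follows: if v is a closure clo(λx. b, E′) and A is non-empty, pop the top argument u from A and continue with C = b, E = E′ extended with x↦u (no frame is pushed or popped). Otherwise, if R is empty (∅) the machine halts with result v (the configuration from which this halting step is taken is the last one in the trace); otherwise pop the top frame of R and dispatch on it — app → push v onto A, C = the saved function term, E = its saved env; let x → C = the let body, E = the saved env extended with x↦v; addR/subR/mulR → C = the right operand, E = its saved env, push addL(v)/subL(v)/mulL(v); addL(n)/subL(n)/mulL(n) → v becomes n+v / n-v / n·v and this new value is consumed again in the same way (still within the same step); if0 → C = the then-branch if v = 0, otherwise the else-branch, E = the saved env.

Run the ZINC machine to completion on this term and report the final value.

t=0: ⟨C=(((λv. ((λu. u) 4)) (if0 1 then 1 else 4)) + ((0 - 4) * 2)); E=∅; A=∅; R=∅⟩
t=1: ⟨C=((λv. ((λu. u) 4)) (if0 1 then 1 else 4)); E=∅; A=∅; R=[addR]⟩
t=2: ⟨C=(if0 1 then 1 else 4); E=∅; A=∅; R=[app :: addR]⟩
t=3: ⟨C=1; E=∅; A=∅; R=[if0 :: app :: addR]⟩
t=4: ⟨C=4; E=∅; A=∅; R=[app :: addR]⟩
t=5: ⟨C=(λv. ((λu. u) 4)); E=∅; A=[4]; R=[addR]⟩
t=6: ⟨C=((λu. u) 4); E={v↦4}; A=∅; R=[addR]⟩
t=7: ⟨C=4; E={v↦4}; A=∅; R=[app :: addR]⟩
t=8: ⟨C=(λu. u); E={v↦4}; A=[4]; R=[addR]⟩
t=9: ⟨C=u; E={u↦4, v↦4}; A=∅; R=[addR]⟩
t=10: ⟨C=((0 - 4) * 2); E=∅; A=∅; R=[addL(4)]⟩
t=11: ⟨C=(0 - 4); E=∅; A=∅; R=[mulR :: addL(4)]⟩
t=12: ⟨C=0; E=∅; A=∅; R=[subR :: mulR :: addL(4)]⟩
t=13: ⟨C=4; E=∅; A=∅; R=[subL(0) :: mulR :: addL(4)]⟩
t=14: ⟨C=2; E=∅; A=∅; R=[mulL(-4) :: addL(4)]⟩
→ final value -4

Answer: -4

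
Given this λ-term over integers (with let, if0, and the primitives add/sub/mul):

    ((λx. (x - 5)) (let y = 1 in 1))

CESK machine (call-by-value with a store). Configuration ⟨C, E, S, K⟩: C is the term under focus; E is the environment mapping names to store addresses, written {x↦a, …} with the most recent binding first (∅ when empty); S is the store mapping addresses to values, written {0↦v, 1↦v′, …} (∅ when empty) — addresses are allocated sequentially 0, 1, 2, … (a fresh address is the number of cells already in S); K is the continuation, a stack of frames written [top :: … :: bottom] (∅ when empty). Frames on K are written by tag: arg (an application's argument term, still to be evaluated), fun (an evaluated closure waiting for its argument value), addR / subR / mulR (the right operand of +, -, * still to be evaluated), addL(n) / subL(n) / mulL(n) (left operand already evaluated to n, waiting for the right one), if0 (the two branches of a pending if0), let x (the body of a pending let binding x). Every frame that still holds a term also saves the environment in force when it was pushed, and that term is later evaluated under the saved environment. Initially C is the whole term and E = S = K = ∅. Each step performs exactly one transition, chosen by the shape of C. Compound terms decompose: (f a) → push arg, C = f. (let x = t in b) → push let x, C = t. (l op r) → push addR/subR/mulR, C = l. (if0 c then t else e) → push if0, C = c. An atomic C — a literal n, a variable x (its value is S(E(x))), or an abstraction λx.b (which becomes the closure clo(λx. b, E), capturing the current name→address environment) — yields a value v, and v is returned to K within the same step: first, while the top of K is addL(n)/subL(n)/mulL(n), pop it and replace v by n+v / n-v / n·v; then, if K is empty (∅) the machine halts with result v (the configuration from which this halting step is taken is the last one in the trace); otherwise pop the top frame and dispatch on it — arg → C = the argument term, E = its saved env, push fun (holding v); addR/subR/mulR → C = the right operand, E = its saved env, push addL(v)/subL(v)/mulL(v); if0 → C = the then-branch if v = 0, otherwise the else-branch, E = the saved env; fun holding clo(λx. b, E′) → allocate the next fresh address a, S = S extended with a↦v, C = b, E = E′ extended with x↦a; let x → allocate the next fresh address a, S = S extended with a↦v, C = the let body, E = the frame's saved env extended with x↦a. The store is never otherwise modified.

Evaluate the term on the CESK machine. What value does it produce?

[0] [C=((λx. (x - 5)) (let y = 1 in 1)) | E=∅ | S=∅ | K=∅]
[1] [C=(λx. (x - 5)) | E=∅ | S=∅ | K=[arg]]
[2] [C=(let y = 1 in 1) | E=∅ | S=∅ | K=[fun]]
[3] [C=1 | E=∅ | S=∅ | K=[let y :: fun]]
[4] [C=1 | E={y↦0} | S={0↦1} | K=[fun]]
[5] [C=(x - 5) | E={x↦1} | S={0↦1, 1↦1} | K=∅]
[6] [C=x | E={x↦1} | S={0↦1, 1↦1} | K=[subR]]
[7] [C=5 | E={x↦1} | S={0↦1, 1↦1} | K=[subL(1)]]
→ final value -4

Answer: -4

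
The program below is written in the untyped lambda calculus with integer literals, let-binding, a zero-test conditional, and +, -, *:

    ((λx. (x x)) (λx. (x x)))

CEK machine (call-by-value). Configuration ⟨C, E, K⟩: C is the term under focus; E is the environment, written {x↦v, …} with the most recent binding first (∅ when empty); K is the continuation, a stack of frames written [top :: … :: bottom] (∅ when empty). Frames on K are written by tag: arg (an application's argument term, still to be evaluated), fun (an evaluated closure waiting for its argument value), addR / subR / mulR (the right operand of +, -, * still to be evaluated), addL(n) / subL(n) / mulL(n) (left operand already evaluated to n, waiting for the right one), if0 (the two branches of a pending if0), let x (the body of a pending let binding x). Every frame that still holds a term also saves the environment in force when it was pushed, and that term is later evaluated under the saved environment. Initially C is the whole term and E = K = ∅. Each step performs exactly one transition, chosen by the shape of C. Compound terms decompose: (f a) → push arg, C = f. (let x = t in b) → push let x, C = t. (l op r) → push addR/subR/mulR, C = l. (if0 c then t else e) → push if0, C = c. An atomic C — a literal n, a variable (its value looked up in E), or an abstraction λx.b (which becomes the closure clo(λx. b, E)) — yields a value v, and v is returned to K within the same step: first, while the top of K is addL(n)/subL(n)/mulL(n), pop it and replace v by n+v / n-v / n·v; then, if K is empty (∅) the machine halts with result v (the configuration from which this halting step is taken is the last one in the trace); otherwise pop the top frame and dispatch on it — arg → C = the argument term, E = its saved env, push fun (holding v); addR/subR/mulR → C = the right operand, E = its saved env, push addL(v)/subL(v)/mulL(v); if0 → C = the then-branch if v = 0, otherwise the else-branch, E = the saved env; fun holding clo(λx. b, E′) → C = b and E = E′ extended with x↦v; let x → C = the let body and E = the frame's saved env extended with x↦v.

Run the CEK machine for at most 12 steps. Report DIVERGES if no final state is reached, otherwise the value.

Answer: DIVERGES (no final state within 12 steps)

Execution trace:
[0] [C=((λx. (x x)) (λx. (x x))) | E=∅ | K=∅]
[1] [C=(λx. (x x)) | E=∅ | K=[arg]]
[2] [C=(λx. (x x)) | E=∅ | K=[fun]]
[3] [C=(x x) | E={x↦clo(λx. (x x), ∅)} | K=∅]
[4] [C=x | E={x↦clo(λx. (x x), ∅)} | K=[arg]]
[5] [C=x | E={x↦clo(λx. (x x), ∅)} | K=[fun]]
… configuration repeats with period 3 (steps 3–5 recur indefinitely) …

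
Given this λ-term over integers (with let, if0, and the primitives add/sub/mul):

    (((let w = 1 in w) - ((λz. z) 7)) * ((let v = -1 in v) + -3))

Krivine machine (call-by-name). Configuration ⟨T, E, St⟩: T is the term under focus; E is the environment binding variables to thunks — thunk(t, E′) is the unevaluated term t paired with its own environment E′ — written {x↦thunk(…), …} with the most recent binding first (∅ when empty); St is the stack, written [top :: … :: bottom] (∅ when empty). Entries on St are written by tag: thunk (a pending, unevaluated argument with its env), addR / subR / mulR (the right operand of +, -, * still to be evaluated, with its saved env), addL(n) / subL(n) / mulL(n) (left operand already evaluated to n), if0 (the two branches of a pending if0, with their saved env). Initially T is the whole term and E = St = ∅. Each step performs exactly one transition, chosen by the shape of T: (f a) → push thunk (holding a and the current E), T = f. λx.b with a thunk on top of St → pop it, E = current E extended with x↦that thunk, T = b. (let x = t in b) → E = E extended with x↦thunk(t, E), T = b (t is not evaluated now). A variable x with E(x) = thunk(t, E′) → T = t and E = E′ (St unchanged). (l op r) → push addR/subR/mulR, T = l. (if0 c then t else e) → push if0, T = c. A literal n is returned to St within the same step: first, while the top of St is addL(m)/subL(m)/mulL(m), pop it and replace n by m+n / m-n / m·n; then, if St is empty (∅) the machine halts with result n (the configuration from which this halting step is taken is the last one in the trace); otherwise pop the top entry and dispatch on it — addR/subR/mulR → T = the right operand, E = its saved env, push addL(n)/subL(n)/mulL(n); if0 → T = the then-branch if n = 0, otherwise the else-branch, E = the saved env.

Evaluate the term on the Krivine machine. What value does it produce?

[0] <T=(((let w = 1 in w) - ((λz. z) 7)) * ((let v = -1 in v) + -3)), E=∅, St=∅>
[1] <T=((let w = 1 in w) - ((λz. z) 7)), E=∅, St=[mulR]>
[2] <T=(let w = 1 in w), E=∅, St=[subR :: mulR]>
[3] <T=w, E={w↦thunk(1, ∅)}, St=[subR :: mulR]>
[4] <T=1, E=∅, St=[subR :: mulR]>
[5] <T=((λz. z) 7), E=∅, St=[subL(1) :: mulR]>
[6] <T=(λz. z), E=∅, St=[thunk :: subL(1) :: mulR]>
[7] <T=z, E={z↦thunk(7, ∅)}, St=[subL(1) :: mulR]>
[8] <T=7, E=∅, St=[subL(1) :: mulR]>
[9] <T=((let v = -1 in v) + -3), E=∅, St=[mulL(-6)]>
[10] <T=(let v = -1 in v), E=∅, St=[addR :: mulL(-6)]>
[11] <T=v, E={v↦thunk(-1, ∅)}, St=[addR :: mulL(-6)]>
[12] <T=-1, E=∅, St=[addR :: mulL(-6)]>
[13] <T=-3, E=∅, St=[addL(-1) :: mulL(-6)]>
→ final value 24

Answer: 24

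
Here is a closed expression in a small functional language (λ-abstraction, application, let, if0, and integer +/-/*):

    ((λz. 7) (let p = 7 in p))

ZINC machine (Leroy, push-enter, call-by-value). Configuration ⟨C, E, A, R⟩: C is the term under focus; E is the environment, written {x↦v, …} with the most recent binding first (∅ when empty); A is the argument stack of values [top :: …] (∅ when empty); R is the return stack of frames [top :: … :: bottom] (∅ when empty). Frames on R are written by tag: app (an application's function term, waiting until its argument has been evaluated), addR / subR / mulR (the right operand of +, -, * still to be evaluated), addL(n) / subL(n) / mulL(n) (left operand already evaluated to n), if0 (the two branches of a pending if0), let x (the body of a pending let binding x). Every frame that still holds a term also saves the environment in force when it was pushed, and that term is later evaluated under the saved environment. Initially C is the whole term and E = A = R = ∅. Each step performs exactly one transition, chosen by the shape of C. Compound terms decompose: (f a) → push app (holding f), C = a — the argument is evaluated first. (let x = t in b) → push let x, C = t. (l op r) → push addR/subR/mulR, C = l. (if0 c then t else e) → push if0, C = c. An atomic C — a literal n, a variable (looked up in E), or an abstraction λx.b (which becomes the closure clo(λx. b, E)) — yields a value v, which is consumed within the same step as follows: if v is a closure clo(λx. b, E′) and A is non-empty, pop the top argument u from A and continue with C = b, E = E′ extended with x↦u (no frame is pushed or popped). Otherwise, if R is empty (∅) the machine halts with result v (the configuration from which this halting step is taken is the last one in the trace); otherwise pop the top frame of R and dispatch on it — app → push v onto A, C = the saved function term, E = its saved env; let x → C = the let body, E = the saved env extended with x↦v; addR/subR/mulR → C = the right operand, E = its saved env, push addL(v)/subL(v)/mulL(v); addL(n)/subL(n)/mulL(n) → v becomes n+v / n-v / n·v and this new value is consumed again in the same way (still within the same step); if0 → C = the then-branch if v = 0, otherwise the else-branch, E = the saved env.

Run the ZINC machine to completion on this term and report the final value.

[0] ⟨C=((λz. 7) (let p = 7 in p)); E=∅; A=∅; R=∅⟩
[1] ⟨C=(let p = 7 in p); E=∅; A=∅; R=[app]⟩
[2] ⟨C=7; E=∅; A=∅; R=[let p :: app]⟩
[3] ⟨C=p; E={p↦7}; A=∅; R=[app]⟩
[4] ⟨C=(λz. 7); E=∅; A=[7]; R=∅⟩
[5] ⟨C=7; E={z↦7}; A=∅; R=∅⟩
→ final value 7

Answer: 7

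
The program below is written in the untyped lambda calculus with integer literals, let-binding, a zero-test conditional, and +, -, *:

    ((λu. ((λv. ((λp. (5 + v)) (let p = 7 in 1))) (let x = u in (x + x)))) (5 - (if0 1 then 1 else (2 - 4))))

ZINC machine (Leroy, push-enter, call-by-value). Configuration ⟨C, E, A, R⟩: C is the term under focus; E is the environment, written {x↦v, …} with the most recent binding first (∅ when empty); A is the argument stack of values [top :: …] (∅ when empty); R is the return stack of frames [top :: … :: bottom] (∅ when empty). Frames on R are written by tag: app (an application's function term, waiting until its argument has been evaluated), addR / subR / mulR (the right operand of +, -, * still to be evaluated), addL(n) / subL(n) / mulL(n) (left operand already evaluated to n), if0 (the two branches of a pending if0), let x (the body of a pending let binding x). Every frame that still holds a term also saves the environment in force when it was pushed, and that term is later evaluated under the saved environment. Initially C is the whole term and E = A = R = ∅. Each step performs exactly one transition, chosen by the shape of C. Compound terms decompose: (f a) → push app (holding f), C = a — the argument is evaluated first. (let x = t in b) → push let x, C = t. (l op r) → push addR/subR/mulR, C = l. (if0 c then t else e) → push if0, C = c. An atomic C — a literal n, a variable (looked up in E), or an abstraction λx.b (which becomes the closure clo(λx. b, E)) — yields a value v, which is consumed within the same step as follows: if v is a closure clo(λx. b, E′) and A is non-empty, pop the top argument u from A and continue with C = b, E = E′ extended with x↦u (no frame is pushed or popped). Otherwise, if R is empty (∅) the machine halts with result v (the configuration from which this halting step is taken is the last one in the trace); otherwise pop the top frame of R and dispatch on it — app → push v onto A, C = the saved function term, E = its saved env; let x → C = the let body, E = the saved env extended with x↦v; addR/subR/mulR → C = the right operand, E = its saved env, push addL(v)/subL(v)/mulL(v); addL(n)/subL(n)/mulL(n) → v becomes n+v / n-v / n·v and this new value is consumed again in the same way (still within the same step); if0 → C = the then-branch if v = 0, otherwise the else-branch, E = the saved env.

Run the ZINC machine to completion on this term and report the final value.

Answer: 19

Execution trace:
0. [C=((λu. ((λv. ((λp. (5 + v)) (let p = 7 in 1))) (let x = u in (x + x)))) (5 - (if0 1 then 1 else (2 - 4)))) | E=∅ | A=∅ | R=∅]
1. [C=(5 - (if0 1 then 1 else (2 - 4))) | E=∅ | A=∅ | R=[app]]
2. [C=5 | E=∅ | A=∅ | R=[subR :: app]]
3. [C=(if0 1 then 1 else (2 - 4)) | E=∅ | A=∅ | R=[subL(5) :: app]]
4. [C=1 | E=∅ | A=∅ | R=[if0 :: subL(5) :: app]]
5. [C=(2 - 4) | E=∅ | A=∅ | R=[subL(5) :: app]]
6. [C=2 | E=∅ | A=∅ | R=[subR :: subL(5) :: app]]
7. [C=4 | E=∅ | A=∅ | R=[subL(2) :: subL(5) :: app]]
8. [C=(λu. ((λv. ((λp. (5 + v)) (let p = 7 in 1))) (let x = u in (x + x)))) | E=∅ | A=[7] | R=∅]
9. [C=((λv. ((λp. (5 + v)) (let p = 7 in 1))) (let x = u in (x + x))) | E={u↦7} | A=∅ | R=∅]
10. [C=(let x = u in (x + x)) | E={u↦7} | A=∅ | R=[app]]
11. [C=u | E={u↦7} | A=∅ | R=[let x :: app]]
12. [C=(x + x) | E={x↦7, u↦7} | A=∅ | R=[app]]
13. [C=x | E={x↦7, u↦7} | A=∅ | R=[addR :: app]]
14. [C=x | E={x↦7, u↦7} | A=∅ | R=[addL(7) :: app]]
15. [C=(λv. ((λp. (5 + v)) (let p = 7 in 1))) | E={u↦7} | A=[14] | R=∅]
16. [C=((λp. (5 + v)) (let p = 7 in 1)) | E={v↦14, u↦7} | A=∅ | R=∅]
17. [C=(let p = 7 in 1) | E={v↦14, u↦7} | A=∅ | R=[app]]
18. [C=7 | E={v↦14, u↦7} | A=∅ | R=[let p :: app]]
19. [C=1 | E={p↦7, v↦14, u↦7} | A=∅ | R=[app]]
20. [C=(λp. (5 + v)) | E={v↦14, u↦7} | A=[1] | R=∅]
21. [C=(5 + v) | E={p↦1, v↦14, u↦7} | A=∅ | R=∅]
22. [C=5 | E={p↦1, v↦14, u↦7} | A=∅ | R=[addR]]
23. [C=v | E={p↦1, v↦14, u↦7} | A=∅ | R=[addL(5)]]
→ final value 19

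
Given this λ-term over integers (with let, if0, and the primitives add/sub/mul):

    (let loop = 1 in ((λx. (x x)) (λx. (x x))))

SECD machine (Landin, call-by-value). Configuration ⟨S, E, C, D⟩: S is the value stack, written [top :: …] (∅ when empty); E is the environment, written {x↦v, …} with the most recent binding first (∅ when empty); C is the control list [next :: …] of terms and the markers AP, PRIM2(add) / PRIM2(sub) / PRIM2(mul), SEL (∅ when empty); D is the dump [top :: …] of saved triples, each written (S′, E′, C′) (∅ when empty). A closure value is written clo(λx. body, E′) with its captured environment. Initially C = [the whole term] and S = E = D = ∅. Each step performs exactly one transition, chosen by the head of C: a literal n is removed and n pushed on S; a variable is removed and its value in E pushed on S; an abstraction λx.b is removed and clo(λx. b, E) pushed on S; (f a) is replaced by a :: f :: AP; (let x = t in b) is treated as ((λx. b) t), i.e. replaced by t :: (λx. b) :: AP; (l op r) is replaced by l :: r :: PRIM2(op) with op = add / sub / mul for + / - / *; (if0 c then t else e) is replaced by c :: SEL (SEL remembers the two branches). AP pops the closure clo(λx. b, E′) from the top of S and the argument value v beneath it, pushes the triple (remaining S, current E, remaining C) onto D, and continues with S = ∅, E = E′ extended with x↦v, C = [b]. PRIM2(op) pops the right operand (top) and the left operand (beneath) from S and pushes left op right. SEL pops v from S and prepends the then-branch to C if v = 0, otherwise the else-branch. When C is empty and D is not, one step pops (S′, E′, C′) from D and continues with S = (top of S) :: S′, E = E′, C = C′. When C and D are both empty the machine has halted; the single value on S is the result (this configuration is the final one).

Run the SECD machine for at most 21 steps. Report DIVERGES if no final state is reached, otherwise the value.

step 0: <S=∅, E=∅, C=[(let loop = 1 in ((λx. (x x)) (λx. (x x))))], D=∅>
step 1: <S=∅, E=∅, C=[1 :: (λloop. ((λx. (x x)) (λx. (x x)))) :: AP], D=∅>
step 2: <S=[1], E=∅, C=[(λloop. ((λx. (x x)) (λx. (x x)))) :: AP], D=∅>
step 3: <S=[clo(λloop. ((λx. (x x)) (λx. (x x))), ∅) :: 1], E=∅, C=[AP], D=∅>
step 4: <S=∅, E={loop↦1}, C=[((λx. (x x)) (λx. (x x)))], D=[(∅, ∅, ∅)]>
step 5: <S=∅, E={loop↦1}, C=[(λx. (x x)) :: (λx. (x x)) :: AP], D=[(∅, ∅, ∅)]>
step 6: <S=[clo(λx. (x x), {loop↦1})], E={loop↦1}, C=[(λx. (x x)) :: AP], D=[(∅, ∅, ∅)]>
step 7: <S=[clo(λx. (x x), {loop↦1}) :: clo(λx. (x x), {loop↦1})], E={loop↦1}, C=[AP], D=[(∅, ∅, ∅)]>
step 8: <S=∅, E={x↦clo(λx. (x x), {loop↦1}), loop↦1}, C=[(x x)], D=[(∅, {loop↦1}, ∅) :: (∅, ∅, ∅)]>
step 9: <S=∅, E={x↦clo(λx. (x x), {loop↦1}), loop↦1}, C=[x :: x :: AP], D=[(∅, {loop↦1}, ∅) :: (∅, ∅, ∅)]>
step 10: <S=[clo(λx. (x x), {loop↦1})], E={x↦clo(λx. (x x), {loop↦1}), loop↦1}, C=[x :: AP], D=[(∅, {loop↦1}, ∅) :: (∅, ∅, ∅)]>
step 11: <S=[clo(λx. (x x), {loop↦1}) :: clo(λx. (x x), {loop↦1})], E={x↦clo(λx. (x x), {loop↦1}), loop↦1}, C=[AP], D=[(∅, {loop↦1}, ∅) :: (∅, ∅, ∅)]>
step 12: <S=∅, E={x↦clo(λx. (x x), {loop↦1}), loop↦1}, C=[(x x)], D=[(∅, {x↦clo(λx. (x x), {loop↦1}), loop↦1}, ∅) :: (∅, {loop↦1}, ∅) :: (∅, ∅, ∅)]>
step 13: <S=∅, E={x↦clo(λx. (x x), {loop↦1}), loop↦1}, C=[x :: x :: AP], D=[(∅, {x↦clo(λx. (x x), {loop↦1}), loop↦1}, ∅) :: (∅, {loop↦1}, ∅) :: (∅, ∅, ∅)]>
step 14: <S=[clo(λx. (x x), {loop↦1})], E={x↦clo(λx. (x x), {loop↦1}), loop↦1}, C=[x :: AP], D=[(∅, {x↦clo(λx. (x x), {loop↦1}), loop↦1}, ∅) :: (∅, {loop↦1}, ∅) :: (∅, ∅, ∅)]>
step 15: <S=[clo(λx. (x x), {loop↦1}) :: clo(λx. (x x), {loop↦1})], E={x↦clo(λx. (x x), {loop↦1}), loop↦1}, C=[AP], D=[(∅, {x↦clo(λx. (x x), {loop↦1}), loop↦1}, ∅) :: (∅, {loop↦1}, ∅) :: (∅, ∅, ∅)]>
step 16: <S=∅, E={x↦clo(λx. (x x), {loop↦1}), loop↦1}, C=[(x x)], D=[(∅, {x↦clo(λx. (x x), {loop↦1}), loop↦1}, ∅) :: (∅, {x↦clo(λx. (x x), {loop↦1}), loop↦1}, ∅) :: (∅, {loop↦1}, ∅) :: (∅, ∅, ∅)]>
step 17: <S=∅, E={x↦clo(λx. (x x), {loop↦1}), loop↦1}, C=[x :: x :: AP], D=[(∅, {x↦clo(λx. (x x), {loop↦1}), loop↦1}, ∅) :: (∅, {x↦clo(λx. (x x), {loop↦1}), loop↦1}, ∅) :: (∅, {loop↦1}, ∅) :: (∅, ∅, ∅)]>
step 18: <S=[clo(λx. (x x), {loop↦1})], E={x↦clo(λx. (x x), {loop↦1}), loop↦1}, C=[x :: AP], D=[(∅, {x↦clo(λx. (x x), {loop↦1}), loop↦1}, ∅) :: (∅, {x↦clo(λx. (x x), {loop↦1}), loop↦1}, ∅) :: (∅, {loop↦1}, ∅) :: (∅, ∅, ∅)]>
step 19: <S=[clo(λx. (x x), {loop↦1}) :: clo(λx. (x x), {loop↦1})], E={x↦clo(λx. (x x), {loop↦1}), loop↦1}, C=[AP], D=[(∅, {x↦clo(λx. (x x), {loop↦1}), loop↦1}, ∅) :: (∅, {x↦clo(λx. (x x), {loop↦1}), loop↦1}, ∅) :: (∅, {loop↦1}, ∅) :: (∅, ∅, ∅)]>
step 20: <S=∅, E={x↦clo(λx. (x x), {loop↦1}), loop↦1}, C=[(x x)], D=[(∅, {x↦clo(λx. (x x), {loop↦1}), loop↦1}, ∅) :: (∅, {x↦clo(λx. (x x), {loop↦1}), loop↦1}, ∅) :: (∅, {x↦clo(λx. (x x), {loop↦1}), loop↦1}, ∅) :: (∅, {loop↦1}, ∅) :: (∅, ∅, ∅)]>
step 21: <S=∅, E={x↦clo(λx. (x x), {loop↦1}), loop↦1}, C=[x :: x :: AP], D=[(∅, {x↦clo(λx. (x x), {loop↦1}), loop↦1}, ∅) :: (∅, {x↦clo(λx. (x x), {loop↦1}), loop↦1}, ∅) :: (∅, {x↦clo(λx. (x x), {loop↦1}), loop↦1}, ∅) :: (∅, {loop↦1}, ∅) :: (∅, ∅, ∅)]>
→ 21 transitions taken and the configuration is still not final: no result within 21 steps

Answer: DIVERGES (no final state within 21 steps)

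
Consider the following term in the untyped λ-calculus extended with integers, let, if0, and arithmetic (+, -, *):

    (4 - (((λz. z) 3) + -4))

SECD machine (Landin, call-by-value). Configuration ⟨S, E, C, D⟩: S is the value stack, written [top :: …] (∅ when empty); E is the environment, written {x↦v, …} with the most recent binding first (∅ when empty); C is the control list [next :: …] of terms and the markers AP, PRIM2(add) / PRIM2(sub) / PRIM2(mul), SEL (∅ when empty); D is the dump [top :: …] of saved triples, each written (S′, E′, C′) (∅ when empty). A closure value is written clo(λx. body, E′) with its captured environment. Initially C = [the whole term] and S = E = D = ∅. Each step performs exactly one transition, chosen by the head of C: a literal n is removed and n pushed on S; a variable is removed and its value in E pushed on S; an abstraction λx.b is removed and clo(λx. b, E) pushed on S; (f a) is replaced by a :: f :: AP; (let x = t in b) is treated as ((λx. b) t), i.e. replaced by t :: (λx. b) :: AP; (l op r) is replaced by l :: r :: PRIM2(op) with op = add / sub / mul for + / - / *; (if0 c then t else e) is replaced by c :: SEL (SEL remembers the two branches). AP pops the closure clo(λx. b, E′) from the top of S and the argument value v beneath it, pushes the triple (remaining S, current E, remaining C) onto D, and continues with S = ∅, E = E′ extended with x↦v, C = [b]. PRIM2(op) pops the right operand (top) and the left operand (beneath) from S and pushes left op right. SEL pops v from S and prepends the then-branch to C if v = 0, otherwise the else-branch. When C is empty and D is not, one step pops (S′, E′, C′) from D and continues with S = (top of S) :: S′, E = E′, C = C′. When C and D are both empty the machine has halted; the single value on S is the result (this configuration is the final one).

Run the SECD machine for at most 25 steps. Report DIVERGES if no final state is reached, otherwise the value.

Answer: 5

Machine steps:
step 0: ⟨S=∅; E=∅; C=[(4 - (((λz. z) 3) + -4))]; D=∅⟩
step 1: ⟨S=∅; E=∅; C=[4 :: (((λz. z) 3) + -4) :: PRIM2(sub)]; D=∅⟩
step 2: ⟨S=[4]; E=∅; C=[(((λz. z) 3) + -4) :: PRIM2(sub)]; D=∅⟩
step 3: ⟨S=[4]; E=∅; C=[((λz. z) 3) :: -4 :: PRIM2(add) :: PRIM2(sub)]; D=∅⟩
step 4: ⟨S=[4]; E=∅; C=[3 :: (λz. z) :: AP :: -4 :: PRIM2(add) :: PRIM2(sub)]; D=∅⟩
step 5: ⟨S=[3 :: 4]; E=∅; C=[(λz. z) :: AP :: -4 :: PRIM2(add) :: PRIM2(sub)]; D=∅⟩
step 6: ⟨S=[clo(λz. z, ∅) :: 3 :: 4]; E=∅; C=[AP :: -4 :: PRIM2(add) :: PRIM2(sub)]; D=∅⟩
step 7: ⟨S=∅; E={z↦3}; C=[z]; D=[([4], ∅, [-4 :: PRIM2(add) :: PRIM2(sub)])]⟩
step 8: ⟨S=[3]; E={z↦3}; C=∅; D=[([4], ∅, [-4 :: PRIM2(add) :: PRIM2(sub)])]⟩
step 9: ⟨S=[3 :: 4]; E=∅; C=[-4 :: PRIM2(add) :: PRIM2(sub)]; D=∅⟩
step 10: ⟨S=[-4 :: 3 :: 4]; E=∅; C=[PRIM2(add) :: PRIM2(sub)]; D=∅⟩
step 11: ⟨S=[-1 :: 4]; E=∅; C=[PRIM2(sub)]; D=∅⟩
step 12: ⟨S=[5]; E=∅; C=∅; D=∅⟩
→ final value 5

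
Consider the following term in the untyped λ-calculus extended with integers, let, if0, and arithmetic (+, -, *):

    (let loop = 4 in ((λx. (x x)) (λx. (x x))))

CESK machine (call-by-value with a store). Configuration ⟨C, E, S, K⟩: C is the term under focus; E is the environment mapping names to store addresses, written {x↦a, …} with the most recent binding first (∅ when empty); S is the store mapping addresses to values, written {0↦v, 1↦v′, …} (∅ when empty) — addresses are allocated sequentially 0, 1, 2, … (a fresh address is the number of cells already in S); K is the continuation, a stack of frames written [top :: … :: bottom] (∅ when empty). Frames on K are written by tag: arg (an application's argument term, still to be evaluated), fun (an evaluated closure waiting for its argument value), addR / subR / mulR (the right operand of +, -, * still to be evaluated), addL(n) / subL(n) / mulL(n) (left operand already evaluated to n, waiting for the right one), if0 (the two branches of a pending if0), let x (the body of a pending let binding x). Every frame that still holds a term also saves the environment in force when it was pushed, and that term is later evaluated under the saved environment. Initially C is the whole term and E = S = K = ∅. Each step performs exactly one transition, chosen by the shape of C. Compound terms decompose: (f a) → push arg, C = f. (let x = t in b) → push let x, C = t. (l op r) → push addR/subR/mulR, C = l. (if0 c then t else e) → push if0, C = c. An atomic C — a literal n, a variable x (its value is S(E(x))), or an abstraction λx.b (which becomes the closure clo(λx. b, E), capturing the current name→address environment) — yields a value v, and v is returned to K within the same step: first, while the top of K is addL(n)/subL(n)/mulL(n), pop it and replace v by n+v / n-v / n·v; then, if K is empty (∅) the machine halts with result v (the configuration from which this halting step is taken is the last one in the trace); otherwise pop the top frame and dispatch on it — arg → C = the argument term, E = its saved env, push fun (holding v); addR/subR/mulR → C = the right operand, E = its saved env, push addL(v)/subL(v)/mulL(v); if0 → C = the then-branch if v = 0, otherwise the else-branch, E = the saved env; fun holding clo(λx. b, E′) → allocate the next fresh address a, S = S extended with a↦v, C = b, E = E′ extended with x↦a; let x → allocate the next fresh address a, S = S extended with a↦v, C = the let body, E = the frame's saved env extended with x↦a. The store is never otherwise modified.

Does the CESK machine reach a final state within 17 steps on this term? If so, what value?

[0] ⟨C=(let loop = 4 in ((λx. (x x)) (λx. (x x)))); E=∅; S=∅; K=∅⟩
[1] ⟨C=4; E=∅; S=∅; K=[let loop]⟩
[2] ⟨C=((λx. (x x)) (λx. (x x))); E={loop↦0}; S={0↦4}; K=∅⟩
[3] ⟨C=(λx. (x x)); E={loop↦0}; S={0↦4}; K=[arg]⟩
[4] ⟨C=(λx. (x x)); E={loop↦0}; S={0↦4}; K=[fun]⟩
[5] ⟨C=(x x); E={x↦1, loop↦0}; S={0↦4, 1↦clo(λx. (x x), {loop↦0})}; K=∅⟩
[6] ⟨C=x; E={x↦1, loop↦0}; S={0↦4, 1↦clo(λx. (x x), {loop↦0})}; K=[arg]⟩
[7] ⟨C=x; E={x↦1, loop↦0}; S={0↦4, 1↦clo(λx. (x x), {loop↦0})}; K=[fun]⟩
[8] ⟨C=(x x); E={x↦2, loop↦0}; S={0↦4, 1↦clo(λx. (x x), {loop↦0}), 2↦clo(λx. (x x), {loop↦0})}; K=∅⟩
[9] ⟨C=x; E={x↦2, loop↦0}; S={0↦4, 1↦clo(λx. (x x), {loop↦0}), 2↦clo(λx. (x x), {loop↦0})}; K=[arg]⟩
[10] ⟨C=x; E={x↦2, loop↦0}; S={0↦4, 1↦clo(λx. (x x), {loop↦0}), 2↦clo(λx. (x x), {loop↦0})}; K=[fun]⟩
[11] ⟨C=(x x); E={x↦3, loop↦0}; S={0↦4, 1↦clo(λx. (x x), {loop↦0}), 2↦clo(λx. (x x), {loop↦0}), 3↦clo(λx. (x x), {loop↦0})}; K=∅⟩
[12] ⟨C=x; E={x↦3, loop↦0}; S={0↦4, 1↦clo(λx. (x x), {loop↦0}), 2↦clo(λx. (x x), {loop↦0}), 3↦clo(λx. (x x), {loop↦0})}; K=[arg]⟩
[13] ⟨C=x; E={x↦3, loop↦0}; S={0↦4, 1↦clo(λx. (x x), {loop↦0}), 2↦clo(λx. (x x), {loop↦0}), 3↦clo(λx. (x x), {loop↦0})}; K=[fun]⟩
[14] ⟨C=(x x); E={x↦4, loop↦0}; S={0↦4, 1↦clo(λx. (x x), {loop↦0}), 2↦clo(λx. (x x), {loop↦0}), 3↦clo(λx. (x x), {loop↦0}), 4↦clo(λx. (x x), {loop↦0})}; K=∅⟩
[15] ⟨C=x; E={x↦4, loop↦0}; S={0↦4, 1↦clo(λx. (x x), {loop↦0}), 2↦clo(λx. (x x), {loop↦0}), 3↦clo(λx. (x x), {loop↦0}), 4↦clo(λx. (x x), {loop↦0})}; K=[arg]⟩
[16] ⟨C=x; E={x↦4, loop↦0}; S={0↦4, 1↦clo(λx. (x x), {loop↦0}), 2↦clo(λx. (x x), {loop↦0}), 3↦clo(λx. (x x), {loop↦0}), 4↦clo(λx. (x x), {loop↦0})}; K=[fun]⟩
[17] ⟨C=(x x); E={x↦5, loop↦0}; S={0↦4, 1↦clo(λx. (x x), {loop↦0}), 2↦clo(λx. (x x), {loop↦0}), 3↦clo(λx. (x x), {loop↦0}), 4↦clo(λx. (x x), {loop↦0}), 5↦clo(λx. (x x), {loop↦0})}; K=∅⟩
→ 17 transitions taken and the configuration is still not final: no result within 17 steps

Answer: DIVERGES (no final state within 17 steps)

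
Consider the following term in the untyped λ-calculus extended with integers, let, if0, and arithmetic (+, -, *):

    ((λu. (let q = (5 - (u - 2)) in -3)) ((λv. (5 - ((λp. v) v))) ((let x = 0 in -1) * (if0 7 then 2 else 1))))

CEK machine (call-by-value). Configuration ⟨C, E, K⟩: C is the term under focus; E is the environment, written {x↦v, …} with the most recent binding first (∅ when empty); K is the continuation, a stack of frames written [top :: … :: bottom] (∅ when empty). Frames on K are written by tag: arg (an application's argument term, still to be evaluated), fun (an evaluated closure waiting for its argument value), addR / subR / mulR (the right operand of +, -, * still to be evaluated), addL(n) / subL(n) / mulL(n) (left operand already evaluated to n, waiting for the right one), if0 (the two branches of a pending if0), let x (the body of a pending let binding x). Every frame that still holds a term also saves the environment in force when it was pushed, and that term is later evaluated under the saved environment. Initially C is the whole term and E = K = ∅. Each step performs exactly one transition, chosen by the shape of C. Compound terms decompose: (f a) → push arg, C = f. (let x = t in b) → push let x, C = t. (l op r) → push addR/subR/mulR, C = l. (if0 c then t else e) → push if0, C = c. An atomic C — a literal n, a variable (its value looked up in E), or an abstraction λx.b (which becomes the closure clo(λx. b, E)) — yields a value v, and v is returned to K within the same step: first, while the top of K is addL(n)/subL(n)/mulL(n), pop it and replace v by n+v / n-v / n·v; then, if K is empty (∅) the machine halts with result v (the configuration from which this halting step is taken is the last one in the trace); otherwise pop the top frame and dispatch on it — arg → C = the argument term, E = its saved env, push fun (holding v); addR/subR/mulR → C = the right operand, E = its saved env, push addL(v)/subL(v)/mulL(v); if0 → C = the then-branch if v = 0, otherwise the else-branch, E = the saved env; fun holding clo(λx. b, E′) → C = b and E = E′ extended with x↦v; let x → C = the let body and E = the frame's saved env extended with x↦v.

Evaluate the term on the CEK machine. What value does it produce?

step 0: <C=((λu. (let q = (5 - (u - 2)) in -3)) ((λv. (5 - ((λp. v) v))) ((let x = 0 in -1) * (if0 7 then 2 else 1)))), E=∅, K=∅>
step 1: <C=(λu. (let q = (5 - (u - 2)) in -3)), E=∅, K=[arg]>
step 2: <C=((λv. (5 - ((λp. v) v))) ((let x = 0 in -1) * (if0 7 then 2 else 1))), E=∅, K=[fun]>
step 3: <C=(λv. (5 - ((λp. v) v))), E=∅, K=[arg :: fun]>
step 4: <C=((let x = 0 in -1) * (if0 7 then 2 else 1)), E=∅, K=[fun :: fun]>
step 5: <C=(let x = 0 in -1), E=∅, K=[mulR :: fun :: fun]>
step 6: <C=0, E=∅, K=[let x :: mulR :: fun :: fun]>
step 7: <C=-1, E={x↦0}, K=[mulR :: fun :: fun]>
step 8: <C=(if0 7 then 2 else 1), E=∅, K=[mulL(-1) :: fun :: fun]>
step 9: <C=7, E=∅, K=[if0 :: mulL(-1) :: fun :: fun]>
step 10: <C=1, E=∅, K=[mulL(-1) :: fun :: fun]>
step 11: <C=(5 - ((λp. v) v)), E={v↦-1}, K=[fun]>
step 12: <C=5, E={v↦-1}, K=[subR :: fun]>
step 13: <C=((λp. v) v), E={v↦-1}, K=[subL(5) :: fun]>
step 14: <C=(λp. v), E={v↦-1}, K=[arg :: subL(5) :: fun]>
step 15: <C=v, E={v↦-1}, K=[fun :: subL(5) :: fun]>
step 16: <C=v, E={p↦-1, v↦-1}, K=[subL(5) :: fun]>
step 17: <C=(let q = (5 - (u - 2)) in -3), E={u↦6}, K=∅>
step 18: <C=(5 - (u - 2)), E={u↦6}, K=[let q]>
step 19: <C=5, E={u↦6}, K=[subR :: let q]>
step 20: <C=(u - 2), E={u↦6}, K=[subL(5) :: let q]>
step 21: <C=u, E={u↦6}, K=[subR :: subL(5) :: let q]>
step 22: <C=2, E={u↦6}, K=[subL(6) :: subL(5) :: let q]>
step 23: <C=-3, E={q↦1, u↦6}, K=∅>
→ final value -3

Answer: -3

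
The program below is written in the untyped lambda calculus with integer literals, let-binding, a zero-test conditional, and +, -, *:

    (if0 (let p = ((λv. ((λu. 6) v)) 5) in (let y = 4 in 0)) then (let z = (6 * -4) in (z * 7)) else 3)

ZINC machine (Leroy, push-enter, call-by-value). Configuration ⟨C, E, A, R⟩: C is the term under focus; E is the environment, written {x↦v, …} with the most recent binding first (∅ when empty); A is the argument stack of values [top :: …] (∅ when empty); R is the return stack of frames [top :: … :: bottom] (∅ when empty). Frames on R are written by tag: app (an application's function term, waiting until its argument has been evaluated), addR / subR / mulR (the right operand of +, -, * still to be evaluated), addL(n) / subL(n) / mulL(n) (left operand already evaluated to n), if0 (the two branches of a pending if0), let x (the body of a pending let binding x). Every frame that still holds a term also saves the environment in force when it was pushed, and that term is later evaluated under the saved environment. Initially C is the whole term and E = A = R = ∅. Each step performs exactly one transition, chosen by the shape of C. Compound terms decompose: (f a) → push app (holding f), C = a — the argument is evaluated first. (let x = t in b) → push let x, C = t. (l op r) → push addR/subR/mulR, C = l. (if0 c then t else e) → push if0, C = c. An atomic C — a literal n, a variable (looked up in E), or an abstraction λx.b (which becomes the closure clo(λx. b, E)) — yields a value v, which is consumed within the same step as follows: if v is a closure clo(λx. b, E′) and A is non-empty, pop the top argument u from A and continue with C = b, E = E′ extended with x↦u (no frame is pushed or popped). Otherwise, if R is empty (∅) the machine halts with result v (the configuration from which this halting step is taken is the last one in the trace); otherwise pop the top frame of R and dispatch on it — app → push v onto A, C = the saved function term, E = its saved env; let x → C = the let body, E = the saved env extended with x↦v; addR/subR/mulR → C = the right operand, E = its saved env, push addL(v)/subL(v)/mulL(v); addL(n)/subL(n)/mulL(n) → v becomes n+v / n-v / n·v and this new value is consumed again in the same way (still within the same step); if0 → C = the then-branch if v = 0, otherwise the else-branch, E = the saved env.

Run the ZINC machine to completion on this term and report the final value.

0. <C=(if0 (let p = ((λv. ((λu. 6) v)) 5) in (let y = 4 in 0)) then (let z = (6 * -4) in (z * 7)) else 3), E=∅, A=∅, R=∅>
1. <C=(let p = ((λv. ((λu. 6) v)) 5) in (let y = 4 in 0)), E=∅, A=∅, R=[if0]>
2. <C=((λv. ((λu. 6) v)) 5), E=∅, A=∅, R=[let p :: if0]>
3. <C=5, E=∅, A=∅, R=[app :: let p :: if0]>
4. <C=(λv. ((λu. 6) v)), E=∅, A=[5], R=[let p :: if0]>
5. <C=((λu. 6) v), E={v↦5}, A=∅, R=[let p :: if0]>
6. <C=v, E={v↦5}, A=∅, R=[app :: let p :: if0]>
7. <C=(λu. 6), E={v↦5}, A=[5], R=[let p :: if0]>
8. <C=6, E={u↦5, v↦5}, A=∅, R=[let p :: if0]>
9. <C=(let y = 4 in 0), E={p↦6}, A=∅, R=[if0]>
10. <C=4, E={p↦6}, A=∅, R=[let y :: if0]>
11. <C=0, E={y↦4, p↦6}, A=∅, R=[if0]>
12. <C=(let z = (6 * -4) in (z * 7)), E=∅, A=∅, R=∅>
13. <C=(6 * -4), E=∅, A=∅, R=[let z]>
14. <C=6, E=∅, A=∅, R=[mulR :: let z]>
15. <C=-4, E=∅, A=∅, R=[mulL(6) :: let z]>
16. <C=(z * 7), E={z↦-24}, A=∅, R=∅>
17. <C=z, E={z↦-24}, A=∅, R=[mulR]>
18. <C=7, E={z↦-24}, A=∅, R=[mulL(-24)]>
→ final value -168

Answer: -168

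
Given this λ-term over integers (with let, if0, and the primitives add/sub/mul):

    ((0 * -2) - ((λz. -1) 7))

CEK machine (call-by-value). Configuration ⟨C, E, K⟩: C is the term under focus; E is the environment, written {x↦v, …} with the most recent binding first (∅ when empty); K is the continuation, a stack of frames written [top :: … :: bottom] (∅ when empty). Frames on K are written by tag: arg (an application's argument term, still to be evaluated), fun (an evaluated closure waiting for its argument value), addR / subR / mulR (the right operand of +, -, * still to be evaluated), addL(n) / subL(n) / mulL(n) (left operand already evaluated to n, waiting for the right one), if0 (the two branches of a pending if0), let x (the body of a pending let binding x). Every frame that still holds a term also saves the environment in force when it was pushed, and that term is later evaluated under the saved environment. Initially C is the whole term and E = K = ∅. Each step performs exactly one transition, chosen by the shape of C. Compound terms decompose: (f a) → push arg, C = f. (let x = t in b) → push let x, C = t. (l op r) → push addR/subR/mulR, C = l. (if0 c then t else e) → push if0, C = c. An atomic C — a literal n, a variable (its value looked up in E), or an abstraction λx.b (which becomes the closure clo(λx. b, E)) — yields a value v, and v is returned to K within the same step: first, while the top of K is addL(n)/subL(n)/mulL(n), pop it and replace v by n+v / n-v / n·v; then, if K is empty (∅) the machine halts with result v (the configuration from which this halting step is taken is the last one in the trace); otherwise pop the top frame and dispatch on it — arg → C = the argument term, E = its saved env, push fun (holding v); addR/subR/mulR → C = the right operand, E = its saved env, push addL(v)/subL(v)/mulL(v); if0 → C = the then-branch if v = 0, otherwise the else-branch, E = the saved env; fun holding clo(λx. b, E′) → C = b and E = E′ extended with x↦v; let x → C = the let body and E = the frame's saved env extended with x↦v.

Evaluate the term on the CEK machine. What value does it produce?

Answer: 1

Execution trace:
0. [C=((0 * -2) - ((λz. -1) 7)) | E=∅ | K=∅]
1. [C=(0 * -2) | E=∅ | K=[subR]]
2. [C=0 | E=∅ | K=[mulR :: subR]]
3. [C=-2 | E=∅ | K=[mulL(0) :: subR]]
4. [C=((λz. -1) 7) | E=∅ | K=[subL(0)]]
5. [C=(λz. -1) | E=∅ | K=[arg :: subL(0)]]
6. [C=7 | E=∅ | K=[fun :: subL(0)]]
7. [C=-1 | E={z↦7} | K=[subL(0)]]
→ final value 1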